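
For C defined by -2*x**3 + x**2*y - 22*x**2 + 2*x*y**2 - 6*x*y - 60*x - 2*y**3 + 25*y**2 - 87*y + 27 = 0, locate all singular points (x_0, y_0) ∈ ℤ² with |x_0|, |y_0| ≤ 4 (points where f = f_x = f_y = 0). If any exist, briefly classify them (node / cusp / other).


Singular points: {(-3, 3)}; classification: node.

Compute partial derivatives:
  f_x = -6*x**2 + 2*x*y - 44*x + 2*y**2 - 6*y - 60.
  f_y = x**2 + 4*x*y - 6*x - 6*y**2 + 50*y - 87.
Scan x_0 ∈ {−4, ..., 4}. For each x_0, f_y(x_0, y) is a polynomial in y; find its integer roots y ∈ {−4, ..., 4}, then test f_x and f at those candidates.
  x = -4: f_y(-4, y) = -6*y**2 + 34*y - 47; no integer root y with |y| ≤ 4.
  x = -3: f_y(-3, y) = -6*y**2 + 38*y - 60; vanishes at y ∈ {3}. (-3, 3): f_x = 0, f = 0 — SINGULAR.
  x = -2: f_y(-2, y) = -6*y**2 + 42*y - 71; no integer root y with |y| ≤ 4.
  x = -1: f_y(-1, y) = -6*y**2 + 46*y - 80; no integer root y with |y| ≤ 4.
  x = 0: f_y(0, y) = -6*y**2 + 50*y - 87; no integer root y with |y| ≤ 4.
  x = 1: f_y(1, y) = -6*y**2 + 54*y - 92; no integer root y with |y| ≤ 4.
  x = 2: f_y(2, y) = -6*y**2 + 58*y - 95; no integer root y with |y| ≤ 4.
  x = 3: f_y(3, y) = -6*y**2 + 62*y - 96; no integer root y with |y| ≤ 4.
  x = 4: f_y(4, y) = -6*y**2 + 66*y - 95; no integer root y with |y| ≤ 4.
Only singular point on the grid: (-3, 3).
Classify: substitute x = -3 + u, y = 3 + v and expand: f = -2*u**3 + u**2*v - u**2 + 2*u*v**2 - 2*v**3 + v**2.
No constant or linear terms (consistent with a singular point). Quadratic part: -u**2 + v**2. Cubic part: -2*u**3 + u**2*v + 2*u*v**2 - 2*v**3.
The quadratic part v**2 - u**2 = (v − u)(v + u) splits into two distinct linear factors, so there are two distinct tangent lines y − 3 = ±(x − -3) — this is a node (ordinary double point).
Classification: node.


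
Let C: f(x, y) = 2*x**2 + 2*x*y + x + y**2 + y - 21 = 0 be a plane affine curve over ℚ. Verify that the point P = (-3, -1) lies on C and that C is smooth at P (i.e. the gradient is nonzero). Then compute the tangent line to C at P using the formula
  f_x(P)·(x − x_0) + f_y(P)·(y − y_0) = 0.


Tangent line at P: -13*x - 7*y - 46 = 0.

Step 1: f(-3, -1) = 0, so P lies on C.
Step 2: partial derivatives
  f_x(x, y) = 4*x + 2*y + 1, f_y(x, y) = 2*x + 2*y + 1.
  f_x(P) = -13, f_y(P) = -7 (gradient nonzero, so P is smooth).
Step 3: tangent line at P: -13·(x − -3) + -7·(y − -1) = 0.
Expanding: -13*x - 7*y - 46 = 0.


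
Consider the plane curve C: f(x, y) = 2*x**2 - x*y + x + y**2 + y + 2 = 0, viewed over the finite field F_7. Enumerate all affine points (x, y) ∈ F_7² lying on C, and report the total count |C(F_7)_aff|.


Affine F_7-points: {(0, 3), (1, 3), (1, 4), (2, 2), (2, 6), (4, 4), (4, 6)}; count = 7.

For each of the 49 pairs (x, y) ∈ F_7², evaluate f(x, y) mod 7. Record the zeros.
  x = 0: [0↦2, 1↦4, 2↦1, 3↦0, 4↦1, 5↦4, 6↦2]  zeros at y ∈ {3}
  x = 1: [0↦5, 1↦6, 2↦2, 3↦0, 4↦0, 5↦2, 6↦6]  zeros at y ∈ {3, 4}
  x = 2: [0↦5, 1↦5, 2↦0, 3↦4, 4↦3, 5↦4, 6↦0]  zeros at y ∈ {2, 6}
  x = 3: [0↦2, 1↦1, 2↦2, 3↦5, 4↦3, 5↦3, 6↦5]  zeros at y ∈ ∅
  x = 4: [0↦3, 1↦1, 2↦1, 3↦3, 4↦0, 5↦6, 6↦0]  zeros at y ∈ {4, 6}
  x = 5: [0↦1, 1↦5, 2↦4, 3↦5, 4↦1, 5↦6, 6↦6]  zeros at y ∈ ∅
  x = 6: [0↦3, 1↦6, 2↦4, 3↦4, 4↦6, 5↦3, 6↦2]  zeros at y ∈ ∅
Collecting zeros: affine points = {(0, 3), (1, 3), (1, 4), (2, 2), (2, 6), (4, 4), (4, 6)}.
Total count |C(F_7)_aff| = 7.


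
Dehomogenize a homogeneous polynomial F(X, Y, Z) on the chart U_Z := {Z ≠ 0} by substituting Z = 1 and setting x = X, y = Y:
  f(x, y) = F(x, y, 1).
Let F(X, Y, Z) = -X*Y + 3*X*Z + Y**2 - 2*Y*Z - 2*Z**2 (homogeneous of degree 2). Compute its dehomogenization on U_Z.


f(x, y) = -x*y + 3*x + y**2 - 2*y - 2

On U_Z we set Z = 1. Each monomial c·X^i·Y^j·Z^k in F becomes c·x^i·y^j·1^k = c·x^i·y^j.
Substituting Z = 1: F(X, Y, 1) = -x*y + 3*x + y**2 - 2*y - 2.
Note: deg(f) ≤ deg(F) = 2; strict inequality happens when F is divisible by Z (lost terms).


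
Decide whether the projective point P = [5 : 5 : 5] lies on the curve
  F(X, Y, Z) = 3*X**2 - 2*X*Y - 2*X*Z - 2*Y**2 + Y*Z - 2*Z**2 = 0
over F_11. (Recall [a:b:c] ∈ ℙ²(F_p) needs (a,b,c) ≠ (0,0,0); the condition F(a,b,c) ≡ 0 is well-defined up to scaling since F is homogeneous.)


F(5,5,5) ≡ 10 (mod 11); P is NOT on the curve.

Evaluate F(5, 5, 5) term-by-term (mod 11).
  3*X**2 ↦ 3·25·1·1 = 75
  -2*X*Y ↦ -2·5·5·1 = -50
  -2*X*Z ↦ -2·5·1·5 = -50
  -2*Y**2 ↦ -2·1·25·1 = -50
  Y*Z ↦ 1·1·5·5 = 25
  -2*Z**2 ↦ -2·1·1·25 = -50
Sum: F(5, 5, 5) = (75) + (-50) + (-50) + (-50) + (25) + (-50) = -100.
Reducing mod 11: -100 ≡ 10 (mod 11).
Since F(a, b, c) ≡ 10 ≠ 0 (mod 11), P does NOT lie on the curve.


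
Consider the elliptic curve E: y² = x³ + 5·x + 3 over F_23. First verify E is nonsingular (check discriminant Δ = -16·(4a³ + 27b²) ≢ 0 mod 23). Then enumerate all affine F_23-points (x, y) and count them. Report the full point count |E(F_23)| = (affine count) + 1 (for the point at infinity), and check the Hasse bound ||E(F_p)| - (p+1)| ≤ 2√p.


Affine points = {(0, 7), (0, 16), (1, 3), (1, 20), (4, 8), (4, 15), (7, 6), (7, 17), (8, 7), (8, 16), (9, 8), (9, 15), (10, 8), (10, 15), (11, 3), (11, 20), (15, 7), (15, 16), (16, 4), (16, 19), (21, 10), (21, 13)}; affine count = 22; |E(F_23)| = 23.

Discriminant check: Δ ∝ 4a³ + 27b² = 4·5³ + 27·3² = 4·125 + 27·9 ≡ 7 (mod 23). Nonzero ⇒ E is nonsingular.
For each x ∈ F_23, compute rhs = x³ + 5·x + 3 mod 23, then count y ∈ F_23 with y² ≡ rhs.
  x = 0: rhs = 3, matching y values: 7, 16 (2 points).
  x = 1: rhs = 9, matching y values: 3, 20 (2 points).
  x = 2: rhs = 21, matching y values: none (0 points).
  x = 3: rhs = 22, matching y values: none (0 points).
  x = 4: rhs = 18, matching y values: 8, 15 (2 points).
  x = 5: rhs = 15, matching y values: none (0 points).
  x = 6: rhs = 19, matching y values: none (0 points).
  x = 7: rhs = 13, matching y values: 6, 17 (2 points).
  x = 8: rhs = 3, matching y values: 7, 16 (2 points).
  x = 9: rhs = 18, matching y values: 8, 15 (2 points).
  x = 10: rhs = 18, matching y values: 8, 15 (2 points).
  x = 11: rhs = 9, matching y values: 3, 20 (2 points).
  x = 12: rhs = 20, matching y values: none (0 points).
  x = 13: rhs = 11, matching y values: none (0 points).
  x = 14: rhs = 11, matching y values: none (0 points).
  x = 15: rhs = 3, matching y values: 7, 16 (2 points).
  x = 16: rhs = 16, matching y values: 4, 19 (2 points).
  x = 17: rhs = 10, matching y values: none (0 points).
  x = 18: rhs = 14, matching y values: none (0 points).
  x = 19: rhs = 11, matching y values: none (0 points).
  x = 20: rhs = 7, matching y values: none (0 points).
  x = 21: rhs = 8, matching y values: 10, 13 (2 points).
  x = 22: rhs = 20, matching y values: none (0 points).
Total affine count: 22.
Full point count |E(F_23)| = 22 + 1 = 23.
Hasse bound: |23 − (23+1)| = |-1| = 1 ≤ 2√23 ≈ 9.5917 ✓.


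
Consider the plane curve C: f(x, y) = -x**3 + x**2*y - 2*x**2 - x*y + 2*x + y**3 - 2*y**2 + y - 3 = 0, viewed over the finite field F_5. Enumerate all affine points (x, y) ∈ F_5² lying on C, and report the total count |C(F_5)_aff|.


Affine F_5-points: {(2, 0), (4, 2)}; count = 2.

For each of the 25 pairs (x, y) ∈ F_5², evaluate f(x, y) mod 5. Record the zeros.
  x = 0: [0↦2, 1↦2, 2↦4, 3↦4, 4↦3]  zeros at y ∈ ∅
  x = 1: [0↦1, 1↦1, 2↦3, 3↦3, 4↦2]  zeros at y ∈ ∅
  x = 2: [0↦0, 1↦2, 2↦1, 3↦3, 4↦4]  zeros at y ∈ {0}
  x = 3: [0↦3, 1↦4, 2↦2, 3↦3, 4↦3]  zeros at y ∈ ∅
  x = 4: [0↦4, 1↦1, 2↦0, 3↦2, 4↦3]  zeros at y ∈ {2}
Collecting zeros: affine points = {(2, 0), (4, 2)}.
Total count |C(F_5)_aff| = 2.


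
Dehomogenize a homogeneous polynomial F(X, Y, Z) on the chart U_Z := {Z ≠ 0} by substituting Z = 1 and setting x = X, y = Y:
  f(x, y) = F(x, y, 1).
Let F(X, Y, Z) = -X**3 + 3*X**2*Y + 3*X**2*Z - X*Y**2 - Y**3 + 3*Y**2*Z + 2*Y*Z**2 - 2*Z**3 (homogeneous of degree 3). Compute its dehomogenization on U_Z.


f(x, y) = -x**3 + 3*x**2*y + 3*x**2 - x*y**2 - y**3 + 3*y**2 + 2*y - 2

On U_Z we set Z = 1. Each monomial c·X^i·Y^j·Z^k in F becomes c·x^i·y^j·1^k = c·x^i·y^j.
Substituting Z = 1: F(X, Y, 1) = -x**3 + 3*x**2*y + 3*x**2 - x*y**2 - y**3 + 3*y**2 + 2*y - 2.
Note: deg(f) ≤ deg(F) = 3; strict inequality happens when F is divisible by Z (lost terms).


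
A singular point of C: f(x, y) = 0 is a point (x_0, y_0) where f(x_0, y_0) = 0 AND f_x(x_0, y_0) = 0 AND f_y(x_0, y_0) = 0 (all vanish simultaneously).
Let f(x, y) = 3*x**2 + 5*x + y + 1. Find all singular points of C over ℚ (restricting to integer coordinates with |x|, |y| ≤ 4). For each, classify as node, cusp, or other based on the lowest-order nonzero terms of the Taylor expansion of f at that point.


No singular points in the scanned grid; C is smooth there.

Compute partial derivatives:
  f_x = 6*x + 5.
  f_y = 1.
f_y = 1 is a nonzero constant, so f_y never vanishes: no point (x, y) can satisfy f = f_x = f_y = 0. In particular no (x, y) ∈ {−4, ..., 4}² is singular; the curve is smooth.


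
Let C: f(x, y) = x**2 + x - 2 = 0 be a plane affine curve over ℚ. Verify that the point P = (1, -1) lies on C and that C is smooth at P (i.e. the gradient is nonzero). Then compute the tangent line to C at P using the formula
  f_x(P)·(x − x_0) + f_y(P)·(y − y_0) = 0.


Tangent line at P: 3*x - 3 = 0.

Step 1: f(1, -1) = 0, so P lies on C.
Step 2: partial derivatives
  f_x(x, y) = 2*x + 1, f_y(x, y) = 0.
  f_x(P) = 3, f_y(P) = 0 (gradient nonzero, so P is smooth).
Step 3: tangent line at P: 3·(x − 1) + 0·(y − -1) = 0.
Expanding: 3*x - 3 = 0.


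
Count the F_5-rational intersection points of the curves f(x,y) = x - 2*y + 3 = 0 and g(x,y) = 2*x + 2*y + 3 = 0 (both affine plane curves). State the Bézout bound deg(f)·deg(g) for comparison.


Common zeros: {(3, 3)}; count = 1; Bézout bound = 1.

deg(f) = 1, deg(g) = 1, so Bézout bound = 1.
Scan x ∈ F_5. For each x, list the y ∈ F_5 with f(x, y) ≡ 0 and those with g(x, y) ≡ 0 (mod 5); the common zeros in that column are the intersection.
  x = 0: f ≡ 0 at y ∈ {4}; g ≡ 0 at y ∈ {1}; common: ∅.
  x = 1: f ≡ 0 at y ∈ {2}; g ≡ 0 at y ∈ {0}; common: ∅.
  x = 2: f ≡ 0 at y ∈ {0}; g ≡ 0 at y ∈ {4}; common: ∅.
  x = 3: f ≡ 0 at y ∈ {3}; g ≡ 0 at y ∈ {3}; common: {3}.
  x = 4: f ≡ 0 at y ∈ {1}; g ≡ 0 at y ∈ {2}; common: ∅.
Collecting: common zeros = {(3, 3)}, so the count is 1.
Comparison with the Bézout bound: 1 ≤ 1 = deg(f)·deg(g), as expected for curves with no common component (the bound is attained).


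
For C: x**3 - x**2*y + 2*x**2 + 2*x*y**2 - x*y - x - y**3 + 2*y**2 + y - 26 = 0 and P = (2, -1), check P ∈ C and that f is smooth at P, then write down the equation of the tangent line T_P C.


Tangent line at P: 26*x - 20*y - 72 = 0.

Step 1: f(2, -1) = 0, so P lies on C.
Step 2: partial derivatives
  f_x(x, y) = 3*x**2 - 2*x*y + 4*x + 2*y**2 - y - 1, f_y(x, y) = -x**2 + 4*x*y - x - 3*y**2 + 4*y + 1.
  f_x(P) = 26, f_y(P) = -20 (gradient nonzero, so P is smooth).
Step 3: tangent line at P: 26·(x − 2) + -20·(y − -1) = 0.
Expanding: 26*x - 20*y - 72 = 0.


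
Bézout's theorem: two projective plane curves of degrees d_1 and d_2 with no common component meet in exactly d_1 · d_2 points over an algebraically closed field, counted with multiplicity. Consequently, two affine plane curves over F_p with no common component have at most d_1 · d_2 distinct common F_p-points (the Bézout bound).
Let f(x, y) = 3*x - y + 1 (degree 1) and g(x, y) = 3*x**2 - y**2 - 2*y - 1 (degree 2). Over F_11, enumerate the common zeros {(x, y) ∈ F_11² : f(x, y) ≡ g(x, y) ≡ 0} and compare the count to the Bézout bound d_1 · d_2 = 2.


Common zeros: {(1, 4), (8, 3)}; count = 2; Bézout bound = 2.

deg(f) = 1, deg(g) = 2, so Bézout bound = 2.
Scan x ∈ F_11. For each x, list the y ∈ F_11 with f(x, y) ≡ 0 and those with g(x, y) ≡ 0 (mod 11); the common zeros in that column are the intersection.
  x = 0: f ≡ 0 at y ∈ {1}; g ≡ 0 at y ∈ {10}; common: ∅.
  x = 1: f ≡ 0 at y ∈ {4}; g ≡ 0 at y ∈ {4, 5}; common: {4}.
  x = 2: f ≡ 0 at y ∈ {7}; g ≡ 0 at y ∈ {0, 9}; common: ∅.
  x = 3: f ≡ 0 at y ∈ {10}; g ≡ 0 at y ∈ {3, 6}; common: ∅.
  x = 4: f ≡ 0 at y ∈ {2}; g ≡ 0 at y ∈ {1, 8}; common: ∅.
  x = 5: f ≡ 0 at y ∈ {5}; g ≡ 0 at y ∈ {2, 7}; common: ∅.
  x = 6: f ≡ 0 at y ∈ {8}; g ≡ 0 at y ∈ {2, 7}; common: ∅.
  x = 7: f ≡ 0 at y ∈ {0}; g ≡ 0 at y ∈ {1, 8}; common: ∅.
  x = 8: f ≡ 0 at y ∈ {3}; g ≡ 0 at y ∈ {3, 6}; common: {3}.
  x = 9: f ≡ 0 at y ∈ {6}; g ≡ 0 at y ∈ {0, 9}; common: ∅.
  x = 10: f ≡ 0 at y ∈ {9}; g ≡ 0 at y ∈ {4, 5}; common: ∅.
Collecting: common zeros = {(1, 4), (8, 3)}, so the count is 2.
Comparison with the Bézout bound: 2 ≤ 2 = deg(f)·deg(g), as expected for curves with no common component (the bound is attained).


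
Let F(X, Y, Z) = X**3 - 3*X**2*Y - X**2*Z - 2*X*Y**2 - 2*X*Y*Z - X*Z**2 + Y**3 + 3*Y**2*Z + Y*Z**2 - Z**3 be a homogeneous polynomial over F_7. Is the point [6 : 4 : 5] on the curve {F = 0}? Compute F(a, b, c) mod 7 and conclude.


F(6,4,5) ≡ 1 (mod 7); P is NOT on the curve.

Evaluate F(6, 4, 5) term-by-term (mod 7).
  X**3 ↦ 1·216·1·1 = 216
  -3*X**2*Y ↦ -3·36·4·1 = -432
  -X**2*Z ↦ -1·36·1·5 = -180
  -2*X*Y**2 ↦ -2·6·16·1 = -192
  -2*X*Y*Z ↦ -2·6·4·5 = -240
  -X*Z**2 ↦ -1·6·1·25 = -150
  Y**3 ↦ 1·1·64·1 = 64
  3*Y**2*Z ↦ 3·1·16·5 = 240
  Y*Z**2 ↦ 1·1·4·25 = 100
  -Z**3 ↦ -1·1·1·125 = -125
Sum: F(6, 4, 5) = (216) + (-432) + (-180) + (-192) + (-240) + (-150) + (64) + (240) + (100) + (-125) = -699.
Reducing mod 7: -699 ≡ 1 (mod 7).
Since F(a, b, c) ≡ 1 ≠ 0 (mod 7), P does NOT lie on the curve.


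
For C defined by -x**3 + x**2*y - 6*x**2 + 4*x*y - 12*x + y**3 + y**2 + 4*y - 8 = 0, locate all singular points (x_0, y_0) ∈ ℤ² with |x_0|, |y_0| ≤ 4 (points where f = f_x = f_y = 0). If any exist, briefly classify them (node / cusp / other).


Singular points: {(-2, 0)}; classification: cusp.

Compute partial derivatives:
  f_x = -3*x**2 + 2*x*y - 12*x + 4*y - 12.
  f_y = x**2 + 4*x + 3*y**2 + 2*y + 4.
Scan x_0 ∈ {−4, ..., 4}. For each x_0, f_y(x_0, y) is a polynomial in y; find its integer roots y ∈ {−4, ..., 4}, then test f_x and f at those candidates.
  x = -4: f_y(-4, y) = 3*y**2 + 2*y + 4; no integer root y with |y| ≤ 4.
  x = -3: f_y(-3, y) = 3*y**2 + 2*y + 1; no integer root y with |y| ≤ 4.
  x = -2: f_y(-2, y) = 3*y**2 + 2*y; vanishes at y ∈ {0}. (-2, 0): f_x = 0, f = 0 — SINGULAR.
  x = -1: f_y(-1, y) = 3*y**2 + 2*y + 1; no integer root y with |y| ≤ 4.
  x = 0: f_y(0, y) = 3*y**2 + 2*y + 4; no integer root y with |y| ≤ 4.
  x = 1: f_y(1, y) = 3*y**2 + 2*y + 9; no integer root y with |y| ≤ 4.
  x = 2: f_y(2, y) = 3*y**2 + 2*y + 16; no integer root y with |y| ≤ 4.
  x = 3: f_y(3, y) = 3*y**2 + 2*y + 25; no integer root y with |y| ≤ 4.
  x = 4: f_y(4, y) = 3*y**2 + 2*y + 36; no integer root y with |y| ≤ 4.
Only singular point on the grid: (-2, 0).
Classify: substitute x = -2 + u, y = 0 + v and expand: f = -u**3 + u**2*v + v**3 + v**2.
No constant or linear terms (consistent with a singular point). Quadratic part: v**2. Cubic part: -u**3 + u**2*v + v**3.
The quadratic part v**2 is a perfect square, so there is a single (double) tangent line v = 0, i.e. y = 0. Restricting the cubic part to that line (v = 0) leaves -u**3 ≠ 0, so f is not divisible by v and the branch is v² ≈ u**3 to lowest order — this is a cusp.
Classification: cusp.


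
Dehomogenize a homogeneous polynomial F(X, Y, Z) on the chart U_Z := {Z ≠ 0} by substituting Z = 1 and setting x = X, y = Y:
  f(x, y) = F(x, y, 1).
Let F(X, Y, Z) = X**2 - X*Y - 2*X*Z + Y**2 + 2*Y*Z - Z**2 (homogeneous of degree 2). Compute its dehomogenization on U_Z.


f(x, y) = x**2 - x*y - 2*x + y**2 + 2*y - 1

On U_Z we set Z = 1. Each monomial c·X^i·Y^j·Z^k in F becomes c·x^i·y^j·1^k = c·x^i·y^j.
Substituting Z = 1: F(X, Y, 1) = x**2 - x*y - 2*x + y**2 + 2*y - 1.
Note: deg(f) ≤ deg(F) = 2; strict inequality happens when F is divisible by Z (lost terms).


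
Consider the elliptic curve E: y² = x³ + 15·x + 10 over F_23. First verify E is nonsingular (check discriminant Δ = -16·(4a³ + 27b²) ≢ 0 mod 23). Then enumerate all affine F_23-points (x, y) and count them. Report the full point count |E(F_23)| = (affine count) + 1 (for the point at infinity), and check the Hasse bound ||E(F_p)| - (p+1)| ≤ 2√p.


Affine points = {(1, 7), (1, 16), (2, 5), (2, 18), (3, 6), (3, 17), (5, 7), (5, 16), (9, 0), (12, 3), (12, 20), (17, 7), (17, 16), (19, 1), (19, 22), (21, 8), (21, 15)}; affine count = 17; |E(F_23)| = 18.

Discriminant check: Δ ∝ 4a³ + 27b² = 4·15³ + 27·10² = 4·3375 + 27·100 ≡ 8 (mod 23). Nonzero ⇒ E is nonsingular.
For each x ∈ F_23, compute rhs = x³ + 15·x + 10 mod 23, then count y ∈ F_23 with y² ≡ rhs.
  x = 0: rhs = 10, matching y values: none (0 points).
  x = 1: rhs = 3, matching y values: 7, 16 (2 points).
  x = 2: rhs = 2, matching y values: 5, 18 (2 points).
  x = 3: rhs = 13, matching y values: 6, 17 (2 points).
  x = 4: rhs = 19, matching y values: none (0 points).
  x = 5: rhs = 3, matching y values: 7, 16 (2 points).
  x = 6: rhs = 17, matching y values: none (0 points).
  x = 7: rhs = 21, matching y values: none (0 points).
  x = 8: rhs = 21, matching y values: none (0 points).
  x = 9: rhs = 0, matching y values: 0 (1 points).
  x = 10: rhs = 10, matching y values: none (0 points).
  x = 11: rhs = 11, matching y values: none (0 points).
  x = 12: rhs = 9, matching y values: 3, 20 (2 points).
  x = 13: rhs = 10, matching y values: none (0 points).
  x = 14: rhs = 20, matching y values: none (0 points).
  x = 15: rhs = 22, matching y values: none (0 points).
  x = 16: rhs = 22, matching y values: none (0 points).
  x = 17: rhs = 3, matching y values: 7, 16 (2 points).
  x = 18: rhs = 17, matching y values: none (0 points).
  x = 19: rhs = 1, matching y values: 1, 22 (2 points).
  x = 20: rhs = 7, matching y values: none (0 points).
  x = 21: rhs = 18, matching y values: 8, 15 (2 points).
  x = 22: rhs = 17, matching y values: none (0 points).
Total affine count: 17.
Full point count |E(F_23)| = 17 + 1 = 18.
Hasse bound: |18 − (23+1)| = |-6| = 6 ≤ 2√23 ≈ 9.5917 ✓.


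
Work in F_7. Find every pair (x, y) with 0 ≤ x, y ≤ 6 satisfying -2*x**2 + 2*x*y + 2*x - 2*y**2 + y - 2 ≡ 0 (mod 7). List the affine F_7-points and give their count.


Affine F_7-points: {(1, 6), (3, 0), (5, 0), (5, 2), (6, 4), (6, 6)}; count = 6.

For each of the 49 pairs (x, y) ∈ F_7², evaluate f(x, y) mod 7. Record the zeros.
  x = 0: [0↦5, 1↦4, 2↦6, 3↦4, 4↦5, 5↦2, 6↦2]  zeros at y ∈ ∅
  x = 1: [0↦5, 1↦6, 2↦3, 3↦3, 4↦6, 5↦5, 6↦0]  zeros at y ∈ {6}
  x = 2: [0↦1, 1↦4, 2↦3, 3↦5, 4↦3, 5↦4, 6↦1]  zeros at y ∈ ∅
  x = 3: [0↦0, 1↦5, 2↦6, 3↦3, 4↦3, 5↦6, 6↦5]  zeros at y ∈ {0}
  x = 4: [0↦2, 1↦2, 2↦5, 3↦4, 4↦6, 5↦4, 6↦5]  zeros at y ∈ ∅
  x = 5: [0↦0, 1↦2, 2↦0, 3↦1, 4↦5, 5↦5, 6↦1]  zeros at y ∈ {0, 2}
  x = 6: [0↦1, 1↦5, 2↦5, 3↦1, 4↦0, 5↦2, 6↦0]  zeros at y ∈ {4, 6}
Collecting zeros: affine points = {(1, 6), (3, 0), (5, 0), (5, 2), (6, 4), (6, 6)}.
Total count |C(F_7)_aff| = 6.


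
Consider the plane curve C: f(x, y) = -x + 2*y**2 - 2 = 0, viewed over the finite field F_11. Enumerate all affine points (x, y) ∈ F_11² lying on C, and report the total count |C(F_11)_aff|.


Affine F_11-points: {(0, 1), (0, 10), (4, 5), (4, 6), (5, 3), (5, 8), (6, 2), (6, 9), (8, 4), (8, 7), (9, 0)}; count = 11.

For each of the 121 pairs (x, y) ∈ F_11², evaluate f(x, y) mod 11. Record the zeros.
  x = 0: [0↦9, 1↦0, 2↦6, 3↦5, 4↦8, 5↦4, 6↦4, 7↦8, 8↦5, 9↦6, 10↦0]  zeros at y ∈ {1, 10}
  x = 1: [0↦8, 1↦10, 2↦5, 3↦4, 4↦7, 5↦3, 6↦3, 7↦7, 8↦4, 9↦5, 10↦10]  zeros at y ∈ ∅
  x = 2: [0↦7, 1↦9, 2↦4, 3↦3, 4↦6, 5↦2, 6↦2, 7↦6, 8↦3, 9↦4, 10↦9]  zeros at y ∈ ∅
  x = 3: [0↦6, 1↦8, 2↦3, 3↦2, 4↦5, 5↦1, 6↦1, 7↦5, 8↦2, 9↦3, 10↦8]  zeros at y ∈ ∅
  x = 4: [0↦5, 1↦7, 2↦2, 3↦1, 4↦4, 5↦0, 6↦0, 7↦4, 8↦1, 9↦2, 10↦7]  zeros at y ∈ {5, 6}
  x = 5: [0↦4, 1↦6, 2↦1, 3↦0, 4↦3, 5↦10, 6↦10, 7↦3, 8↦0, 9↦1, 10↦6]  zeros at y ∈ {3, 8}
  x = 6: [0↦3, 1↦5, 2↦0, 3↦10, 4↦2, 5↦9, 6↦9, 7↦2, 8↦10, 9↦0, 10↦5]  zeros at y ∈ {2, 9}
  x = 7: [0↦2, 1↦4, 2↦10, 3↦9, 4↦1, 5↦8, 6↦8, 7↦1, 8↦9, 9↦10, 10↦4]  zeros at y ∈ ∅
  x = 8: [0↦1, 1↦3, 2↦9, 3↦8, 4↦0, 5↦7, 6↦7, 7↦0, 8↦8, 9↦9, 10↦3]  zeros at y ∈ {4, 7}
  x = 9: [0↦0, 1↦2, 2↦8, 3↦7, 4↦10, 5↦6, 6↦6, 7↦10, 8↦7, 9↦8, 10↦2]  zeros at y ∈ {0}
  x = 10: [0↦10, 1↦1, 2↦7, 3↦6, 4↦9, 5↦5, 6↦5, 7↦9, 8↦6, 9↦7, 10↦1]  zeros at y ∈ ∅
Collecting zeros: affine points = {(0, 1), (0, 10), (4, 5), (4, 6), (5, 3), (5, 8), (6, 2), (6, 9), (8, 4), (8, 7), (9, 0)}.
Total count |C(F_11)_aff| = 11.


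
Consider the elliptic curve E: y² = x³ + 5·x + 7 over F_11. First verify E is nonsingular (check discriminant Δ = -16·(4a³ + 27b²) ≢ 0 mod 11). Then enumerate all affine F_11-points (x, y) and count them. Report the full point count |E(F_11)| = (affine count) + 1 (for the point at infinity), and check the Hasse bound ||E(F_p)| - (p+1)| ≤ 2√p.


Affine points = {(2, 5), (2, 6), (3, 4), (3, 7), (4, 5), (4, 6), (5, 5), (5, 6), (6, 0), (7, 0), (8, 3), (8, 8), (9, 0), (10, 1), (10, 10)}; affine count = 15; |E(F_11)| = 16.

Discriminant check: Δ ∝ 4a³ + 27b² = 4·5³ + 27·7² = 4·125 + 27·49 ≡ 8 (mod 11). Nonzero ⇒ E is nonsingular.
For each x ∈ F_11, compute rhs = x³ + 5·x + 7 mod 11, then count y ∈ F_11 with y² ≡ rhs.
  x = 0: rhs = 7, matching y values: none (0 points).
  x = 1: rhs = 2, matching y values: none (0 points).
  x = 2: rhs = 3, matching y values: 5, 6 (2 points).
  x = 3: rhs = 5, matching y values: 4, 7 (2 points).
  x = 4: rhs = 3, matching y values: 5, 6 (2 points).
  x = 5: rhs = 3, matching y values: 5, 6 (2 points).
  x = 6: rhs = 0, matching y values: 0 (1 points).
  x = 7: rhs = 0, matching y values: 0 (1 points).
  x = 8: rhs = 9, matching y values: 3, 8 (2 points).
  x = 9: rhs = 0, matching y values: 0 (1 points).
  x = 10: rhs = 1, matching y values: 1, 10 (2 points).
Total affine count: 15.
Full point count |E(F_11)| = 15 + 1 = 16.
Hasse bound: |16 − (11+1)| = |4| = 4 ≤ 2√11 ≈ 6.6332 ✓.


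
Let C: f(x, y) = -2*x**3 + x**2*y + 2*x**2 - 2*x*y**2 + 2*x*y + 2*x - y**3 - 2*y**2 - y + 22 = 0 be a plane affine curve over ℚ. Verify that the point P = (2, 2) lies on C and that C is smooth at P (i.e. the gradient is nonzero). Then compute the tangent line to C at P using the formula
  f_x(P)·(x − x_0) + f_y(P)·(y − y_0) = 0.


Tangent line at P: -10*x - 29*y + 78 = 0.

Step 1: f(2, 2) = 0, so P lies on C.
Step 2: partial derivatives
  f_x(x, y) = -6*x**2 + 2*x*y + 4*x - 2*y**2 + 2*y + 2, f_y(x, y) = x**2 - 4*x*y + 2*x - 3*y**2 - 4*y - 1.
  f_x(P) = -10, f_y(P) = -29 (gradient nonzero, so P is smooth).
Step 3: tangent line at P: -10·(x − 2) + -29·(y − 2) = 0.
Expanding: -10*x - 29*y + 78 = 0.


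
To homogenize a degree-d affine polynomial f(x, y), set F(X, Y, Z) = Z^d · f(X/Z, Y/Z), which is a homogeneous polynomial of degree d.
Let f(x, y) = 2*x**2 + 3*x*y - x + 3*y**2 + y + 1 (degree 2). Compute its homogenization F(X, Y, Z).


F(X, Y, Z) = 2*X**2 + 3*X*Y - X*Z + 3*Y**2 + Y*Z + Z**2

deg(f) = 2.
Substitute x = X/Z, y = Y/Z into f, then multiply by Z^2.
  monomial 2·x^2·y^0 ↦ 2·X^2·Y^0·Z^0.
  monomial 3·x^1·y^1 ↦ 3·X^1·Y^1·Z^0.
  monomial -1·x^1·y^0 ↦ -1·X^1·Y^0·Z^1.
  monomial 3·x^0·y^2 ↦ 3·X^0·Y^2·Z^0.
  monomial 1·x^0·y^1 ↦ 1·X^0·Y^1·Z^1.
  monomial 1·x^0·y^0 ↦ 1·X^0·Y^0·Z^2.
Collecting: F(X, Y, Z) = 2*X**2 + 3*X*Y - X*Z + 3*Y**2 + Y*Z + Z**2.


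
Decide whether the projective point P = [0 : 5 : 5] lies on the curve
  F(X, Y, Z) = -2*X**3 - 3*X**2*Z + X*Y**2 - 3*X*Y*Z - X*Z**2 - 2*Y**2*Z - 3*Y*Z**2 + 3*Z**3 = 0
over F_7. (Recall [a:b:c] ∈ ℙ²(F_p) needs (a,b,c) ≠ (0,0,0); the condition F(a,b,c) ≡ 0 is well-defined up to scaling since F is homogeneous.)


F(0,5,5) ≡ 2 (mod 7); P is NOT on the curve.

Evaluate F(0, 5, 5) term-by-term (mod 7).
  -2*X**3 ↦ -2·0·1·1 = 0
  -3*X**2*Z ↦ -3·0·1·5 = 0
  X*Y**2 ↦ 1·0·25·1 = 0
  -3*X*Y*Z ↦ -3·0·5·5 = 0
  -X*Z**2 ↦ -1·0·1·25 = 0
  -2*Y**2*Z ↦ -2·1·25·5 = -250
  -3*Y*Z**2 ↦ -3·1·5·25 = -375
  3*Z**3 ↦ 3·1·1·125 = 375
Sum: F(0, 5, 5) = (0) + (0) + (0) + (0) + (0) + (-250) + (-375) + (375) = -250.
Reducing mod 7: -250 ≡ 2 (mod 7).
Since F(a, b, c) ≡ 2 ≠ 0 (mod 7), P does NOT lie on the curve.


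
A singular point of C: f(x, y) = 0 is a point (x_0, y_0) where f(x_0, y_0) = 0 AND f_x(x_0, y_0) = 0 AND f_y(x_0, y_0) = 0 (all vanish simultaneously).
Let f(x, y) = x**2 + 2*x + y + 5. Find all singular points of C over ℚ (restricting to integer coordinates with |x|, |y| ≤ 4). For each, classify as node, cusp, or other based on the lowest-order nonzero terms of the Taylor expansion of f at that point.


No singular points in the scanned grid; C is smooth there.

Compute partial derivatives:
  f_x = 2*x + 2.
  f_y = 1.
f_y = 1 is a nonzero constant, so f_y never vanishes: no point (x, y) can satisfy f = f_x = f_y = 0. In particular no (x, y) ∈ {−4, ..., 4}² is singular; the curve is smooth.


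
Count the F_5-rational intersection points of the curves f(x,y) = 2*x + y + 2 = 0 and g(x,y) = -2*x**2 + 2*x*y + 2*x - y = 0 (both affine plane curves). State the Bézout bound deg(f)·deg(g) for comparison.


Common zeros: ∅; count = 0; Bézout bound = 2.

deg(f) = 1, deg(g) = 2, so Bézout bound = 2.
Scan x ∈ F_5. For each x, list the y ∈ F_5 with f(x, y) ≡ 0 and those with g(x, y) ≡ 0 (mod 5); the common zeros in that column are the intersection.
  x = 0: f ≡ 0 at y ∈ {3}; g ≡ 0 at y ∈ {0}; common: ∅.
  x = 1: f ≡ 0 at y ∈ {1}; g ≡ 0 at y ∈ {0}; common: ∅.
  x = 2: f ≡ 0 at y ∈ {4}; g ≡ 0 at y ∈ {3}; common: ∅.
  x = 3: f ≡ 0 at y ∈ {2}; g ≡ 0 at y ∈ ∅; common: ∅.
  x = 4: f ≡ 0 at y ∈ {0}; g ≡ 0 at y ∈ {2}; common: ∅.
Collecting: common zeros = ∅, so the count is 0.
Comparison with the Bézout bound: 0 ≤ 2 = deg(f)·deg(g), as expected for curves with no common component (the affine F_5-count falls short of the bound because intersections may lie at infinity, over extension fields, or carry multiplicity).


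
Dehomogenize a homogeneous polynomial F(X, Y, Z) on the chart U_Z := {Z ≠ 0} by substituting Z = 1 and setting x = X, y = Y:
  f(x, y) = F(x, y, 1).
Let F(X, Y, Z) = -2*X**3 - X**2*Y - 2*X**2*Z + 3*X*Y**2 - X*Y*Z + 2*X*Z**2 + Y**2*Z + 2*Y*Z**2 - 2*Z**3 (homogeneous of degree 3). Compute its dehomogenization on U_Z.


f(x, y) = -2*x**3 - x**2*y - 2*x**2 + 3*x*y**2 - x*y + 2*x + y**2 + 2*y - 2

On U_Z we set Z = 1. Each monomial c·X^i·Y^j·Z^k in F becomes c·x^i·y^j·1^k = c·x^i·y^j.
Substituting Z = 1: F(X, Y, 1) = -2*x**3 - x**2*y - 2*x**2 + 3*x*y**2 - x*y + 2*x + y**2 + 2*y - 2.
Note: deg(f) ≤ deg(F) = 3; strict inequality happens when F is divisible by Z (lost terms).


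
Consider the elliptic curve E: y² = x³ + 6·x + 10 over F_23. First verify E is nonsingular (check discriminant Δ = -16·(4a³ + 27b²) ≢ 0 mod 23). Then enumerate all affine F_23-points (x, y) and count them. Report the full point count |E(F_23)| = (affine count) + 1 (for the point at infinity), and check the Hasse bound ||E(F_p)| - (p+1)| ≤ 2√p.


Affine points = {(3, 3), (3, 20), (4, 11), (4, 12), (5, 2), (5, 21), (6, 3), (6, 20), (7, 2), (7, 21), (8, 8), (8, 15), (10, 9), (10, 14), (11, 2), (11, 21), (12, 4), (12, 19), (13, 10), (13, 13), (14, 3), (14, 20), (15, 5), (15, 18), (16, 4), (16, 19), (18, 4), (18, 19), (21, 6), (21, 17), (22, 7), (22, 16)}; affine count = 32; |E(F_23)| = 33.

Discriminant check: Δ ∝ 4a³ + 27b² = 4·6³ + 27·10² = 4·216 + 27·100 ≡ 22 (mod 23). Nonzero ⇒ E is nonsingular.
For each x ∈ F_23, compute rhs = x³ + 6·x + 10 mod 23, then count y ∈ F_23 with y² ≡ rhs.
  x = 0: rhs = 10, matching y values: none (0 points).
  x = 1: rhs = 17, matching y values: none (0 points).
  x = 2: rhs = 7, matching y values: none (0 points).
  x = 3: rhs = 9, matching y values: 3, 20 (2 points).
  x = 4: rhs = 6, matching y values: 11, 12 (2 points).
  x = 5: rhs = 4, matching y values: 2, 21 (2 points).
  x = 6: rhs = 9, matching y values: 3, 20 (2 points).
  x = 7: rhs = 4, matching y values: 2, 21 (2 points).
  x = 8: rhs = 18, matching y values: 8, 15 (2 points).
  x = 9: rhs = 11, matching y values: none (0 points).
  x = 10: rhs = 12, matching y values: 9, 14 (2 points).
  x = 11: rhs = 4, matching y values: 2, 21 (2 points).
  x = 12: rhs = 16, matching y values: 4, 19 (2 points).
  x = 13: rhs = 8, matching y values: 10, 13 (2 points).
  x = 14: rhs = 9, matching y values: 3, 20 (2 points).
  x = 15: rhs = 2, matching y values: 5, 18 (2 points).
  x = 16: rhs = 16, matching y values: 4, 19 (2 points).
  x = 17: rhs = 11, matching y values: none (0 points).
  x = 18: rhs = 16, matching y values: 4, 19 (2 points).
  x = 19: rhs = 14, matching y values: none (0 points).
  x = 20: rhs = 11, matching y values: none (0 points).
  x = 21: rhs = 13, matching y values: 6, 17 (2 points).
  x = 22: rhs = 3, matching y values: 7, 16 (2 points).
Total affine count: 32.
Full point count |E(F_23)| = 32 + 1 = 33.
Hasse bound: |33 − (23+1)| = |9| = 9 ≤ 2√23 ≈ 9.5917 ✓.


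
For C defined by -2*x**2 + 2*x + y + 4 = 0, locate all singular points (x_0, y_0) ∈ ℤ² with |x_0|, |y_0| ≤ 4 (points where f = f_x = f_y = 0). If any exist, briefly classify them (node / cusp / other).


No singular points in the scanned grid; C is smooth there.

Compute partial derivatives:
  f_x = 2 - 4*x.
  f_y = 1.
f_y = 1 is a nonzero constant, so f_y never vanishes: no point (x, y) can satisfy f = f_x = f_y = 0. In particular no (x, y) ∈ {−4, ..., 4}² is singular; the curve is smooth.


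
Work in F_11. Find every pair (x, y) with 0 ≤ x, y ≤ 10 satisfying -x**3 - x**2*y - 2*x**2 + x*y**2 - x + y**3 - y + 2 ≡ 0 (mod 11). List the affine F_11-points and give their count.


Affine F_11-points: {(0, 8), (1, 10), (2, 6), (3, 3), (3, 7), (3, 9), (4, 1), (5, 1), (6, 8), (7, 3), (7, 5), (7, 7), (10, 1)}; count = 13.

For each of the 121 pairs (x, y) ∈ F_11², evaluate f(x, y) mod 11. Record the zeros.
  x = 0: [0↦2, 1↦2, 2↦8, 3↦4, 4↦7, 5↦1, 6↦3, 7↦8, 8↦0, 9↦7, 10↦2]  zeros at y ∈ {8}
  x = 1: [0↦9, 1↦9, 2↦6, 3↦6, 4↦4, 5↦6, 6↦7, 7↦2, 8↦8, 9↦9, 10↦0]  zeros at y ∈ {10}
  x = 2: [0↦6, 1↦4, 2↦1, 3↦3, 4↦5, 5↦2, 6↦0, 7↦5, 8↦1, 9↦5, 10↦1]  zeros at y ∈ {6}
  x = 3: [0↦9, 1↦3, 2↦9, 3↦0, 4↦4, 5↦5, 6↦9, 7↦0, 8↦6, 9↦0, 10↦10]  zeros at y ∈ {3, 7, 9}
  x = 4: [0↦1, 1↦0, 2↦2, 3↦2, 4↦6, 5↦9, 6↦6, 7↦3, 8↦6, 9↦10, 10↦10]  zeros at y ∈ {1}
  x = 5: [0↦9, 1↦0, 2↦7, 3↦3, 4↦5, 5↦8, 6↦7, 7↦8, 8↦6, 9↦7, 10↦6]  zeros at y ∈ {1}
  x = 6: [0↦5, 1↦8, 2↦7, 3↦8, 4↦6, 5↦7, 6↦6, 7↦9, 8↦0, 9↦7, 10↦3]  zeros at y ∈ {8}
  x = 7: [0↦5, 1↦7, 2↦7, 3↦0, 4↦3, 5↦0, 6↦8, 7↦0, 8↦4, 9↦4, 10↦6]  zeros at y ∈ {3, 5, 7}
  x = 8: [0↦3, 1↦2, 2↦1, 3↦6, 4↦1, 5↦3, 6↦7, 7↦8, 8↦1, 9↦3, 10↦9]  zeros at y ∈ ∅
  x = 9: [0↦4, 1↦9, 2↦5, 3↦9, 4↦5, 5↦10, 6↦8, 7↦5, 8↦7, 9↦9, 10↦6]  zeros at y ∈ ∅
  x = 10: [0↦2, 1↦0, 2↦2, 3↦3, 4↦9, 5↦4, 6↦5, 7↦7, 8↦5, 9↦5, 10↦2]  zeros at y ∈ {1}
Collecting zeros: affine points = {(0, 8), (1, 10), (2, 6), (3, 3), (3, 7), (3, 9), (4, 1), (5, 1), (6, 8), (7, 3), (7, 5), (7, 7), (10, 1)}.
Total count |C(F_11)_aff| = 13.


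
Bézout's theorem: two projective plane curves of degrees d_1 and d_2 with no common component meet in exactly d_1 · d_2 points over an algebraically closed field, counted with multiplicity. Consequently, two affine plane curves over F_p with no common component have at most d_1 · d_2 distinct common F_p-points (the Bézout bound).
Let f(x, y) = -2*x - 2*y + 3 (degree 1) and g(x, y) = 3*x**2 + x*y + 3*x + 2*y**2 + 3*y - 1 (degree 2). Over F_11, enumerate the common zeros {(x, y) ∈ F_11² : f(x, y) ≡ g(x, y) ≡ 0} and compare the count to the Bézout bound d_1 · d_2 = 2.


Common zeros: {(9, 9), (10, 8)}; count = 2; Bézout bound = 2.

deg(f) = 1, deg(g) = 2, so Bézout bound = 2.
Scan x ∈ F_11. For each x, list the y ∈ F_11 with f(x, y) ≡ 0 and those with g(x, y) ≡ 0 (mod 11); the common zeros in that column are the intersection.
  x = 0: f ≡ 0 at y ∈ {7}; g ≡ 0 at y ∈ ∅; common: ∅.
  x = 1: f ≡ 0 at y ∈ {6}; g ≡ 0 at y ∈ {1, 8}; common: ∅.
  x = 2: f ≡ 0 at y ∈ {5}; g ≡ 0 at y ∈ ∅; common: ∅.
  x = 3: f ≡ 0 at y ∈ {4}; g ≡ 0 at y ∈ {2, 6}; common: ∅.
  x = 4: f ≡ 0 at y ∈ {3}; g ≡ 0 at y ∈ ∅; common: ∅.
  x = 5: f ≡ 0 at y ∈ {2}; g ≡ 0 at y ∈ {1, 6}; common: ∅.
  x = 6: f ≡ 0 at y ∈ {1}; g ≡ 0 at y ∈ {5, 7}; common: ∅.
  x = 7: f ≡ 0 at y ∈ {0}; g ≡ 0 at y ∈ ∅; common: ∅.
  x = 8: f ≡ 0 at y ∈ {10}; g ≡ 0 at y ∈ ∅; common: ∅.
  x = 9: f ≡ 0 at y ∈ {9}; g ≡ 0 at y ∈ {7, 9}; common: {9}.
  x = 10: f ≡ 0 at y ∈ {8}; g ≡ 0 at y ∈ {2, 8}; common: {8}.
Collecting: common zeros = {(9, 9), (10, 8)}, so the count is 2.
Comparison with the Bézout bound: 2 ≤ 2 = deg(f)·deg(g), as expected for curves with no common component (the bound is attained).


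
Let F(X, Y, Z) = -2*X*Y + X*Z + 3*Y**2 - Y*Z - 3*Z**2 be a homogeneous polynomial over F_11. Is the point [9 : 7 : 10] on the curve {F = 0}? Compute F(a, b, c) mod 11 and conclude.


F(9,7,10) ≡ 5 (mod 11); P is NOT on the curve.

Evaluate F(9, 7, 10) term-by-term (mod 11).
  -2*X*Y ↦ -2·9·7·1 = -126
  X*Z ↦ 1·9·1·10 = 90
  3*Y**2 ↦ 3·1·49·1 = 147
  -Y*Z ↦ -1·1·7·10 = -70
  -3*Z**2 ↦ -3·1·1·100 = -300
Sum: F(9, 7, 10) = (-126) + (90) + (147) + (-70) + (-300) = -259.
Reducing mod 11: -259 ≡ 5 (mod 11).
Since F(a, b, c) ≡ 5 ≠ 0 (mod 11), P does NOT lie on the curve.


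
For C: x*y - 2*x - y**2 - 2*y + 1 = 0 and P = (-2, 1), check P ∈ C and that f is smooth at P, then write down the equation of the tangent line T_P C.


Tangent line at P: -x - 6*y + 4 = 0.

Step 1: f(-2, 1) = 0, so P lies on C.
Step 2: partial derivatives
  f_x(x, y) = y - 2, f_y(x, y) = x - 2*y - 2.
  f_x(P) = -1, f_y(P) = -6 (gradient nonzero, so P is smooth).
Step 3: tangent line at P: -1·(x − -2) + -6·(y − 1) = 0.
Expanding: -x - 6*y + 4 = 0.


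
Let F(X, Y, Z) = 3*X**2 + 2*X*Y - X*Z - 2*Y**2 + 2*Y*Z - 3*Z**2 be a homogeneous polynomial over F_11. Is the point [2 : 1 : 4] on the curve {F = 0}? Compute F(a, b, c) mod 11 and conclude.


F(2,1,4) ≡ 10 (mod 11); P is NOT on the curve.

Evaluate F(2, 1, 4) term-by-term (mod 11).
  3*X**2 ↦ 3·4·1·1 = 12
  2*X*Y ↦ 2·2·1·1 = 4
  -X*Z ↦ -1·2·1·4 = -8
  -2*Y**2 ↦ -2·1·1·1 = -2
  2*Y*Z ↦ 2·1·1·4 = 8
  -3*Z**2 ↦ -3·1·1·16 = -48
Sum: F(2, 1, 4) = (12) + (4) + (-8) + (-2) + (8) + (-48) = -34.
Reducing mod 11: -34 ≡ 10 (mod 11).
Since F(a, b, c) ≡ 10 ≠ 0 (mod 11), P does NOT lie on the curve.


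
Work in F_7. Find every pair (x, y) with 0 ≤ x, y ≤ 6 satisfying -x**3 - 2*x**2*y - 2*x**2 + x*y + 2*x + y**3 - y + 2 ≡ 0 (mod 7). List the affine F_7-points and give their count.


Affine F_7-points: {(1, 1), (6, 3)}; count = 2.

For each of the 49 pairs (x, y) ∈ F_7², evaluate f(x, y) mod 7. Record the zeros.
  x = 0: [0↦2, 1↦2, 2↦1, 3↦5, 4↦6, 5↦3, 6↦2]  zeros at y ∈ ∅
  x = 1: [0↦1, 1↦0, 2↦5, 3↦1, 4↦1, 5↦4, 6↦2]  zeros at y ∈ {1}
  x = 2: [0↦4, 1↦5, 2↦5, 3↦3, 4↦5, 5↦3, 6↦3]  zeros at y ∈ ∅
  x = 3: [0↦5, 1↦4, 2↦2, 3↦5, 4↦5, 5↦1, 6↦6]  zeros at y ∈ ∅
  x = 4: [0↦5, 1↦5, 2↦4, 3↦1, 4↦2, 5↦6, 6↦5]  zeros at y ∈ ∅
  x = 5: [0↦5, 1↦2, 2↦5, 3↦6, 4↦4, 5↦5, 6↦1]  zeros at y ∈ ∅
  x = 6: [0↦6, 1↦3, 2↦6, 3↦0, 4↦5, 5↦6, 6↦2]  zeros at y ∈ {3}
Collecting zeros: affine points = {(1, 1), (6, 3)}.
Total count |C(F_7)_aff| = 2.


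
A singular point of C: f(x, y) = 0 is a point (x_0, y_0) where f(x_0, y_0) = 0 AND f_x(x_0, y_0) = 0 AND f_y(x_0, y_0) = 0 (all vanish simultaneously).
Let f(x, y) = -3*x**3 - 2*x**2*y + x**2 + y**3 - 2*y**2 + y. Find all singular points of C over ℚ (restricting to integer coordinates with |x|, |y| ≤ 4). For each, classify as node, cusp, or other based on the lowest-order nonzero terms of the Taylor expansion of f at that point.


Singular points: {(0, 1)}; classification: node.

Compute partial derivatives:
  f_x = -9*x**2 - 4*x*y + 2*x.
  f_y = -2*x**2 + 3*y**2 - 4*y + 1.
Scan x_0 ∈ {−4, ..., 4}. For each x_0, f_y(x_0, y) is a polynomial in y; find its integer roots y ∈ {−4, ..., 4}, then test f_x and f at those candidates.
  x = -4: f_y(-4, y) = 3*y**2 - 4*y - 31; no integer root y with |y| ≤ 4.
  x = -3: f_y(-3, y) = 3*y**2 - 4*y - 17; no integer root y with |y| ≤ 4.
  x = -2: f_y(-2, y) = 3*y**2 - 4*y - 7; vanishes at y ∈ {-1}. (-2, -1): f_x = -48 ≠ 0.
  x = -1: f_y(-1, y) = 3*y**2 - 4*y - 1; no integer root y with |y| ≤ 4.
  x = 0: f_y(0, y) = 3*y**2 - 4*y + 1; vanishes at y ∈ {1}. (0, 1): f_x = 0, f = 0 — SINGULAR.
  x = 1: f_y(1, y) = 3*y**2 - 4*y - 1; no integer root y with |y| ≤ 4.
  x = 2: f_y(2, y) = 3*y**2 - 4*y - 7; vanishes at y ∈ {-1}. (2, -1): f_x = -24 ≠ 0.
  x = 3: f_y(3, y) = 3*y**2 - 4*y - 17; no integer root y with |y| ≤ 4.
  x = 4: f_y(4, y) = 3*y**2 - 4*y - 31; no integer root y with |y| ≤ 4.
Only singular point on the grid: (0, 1).
Classify: substitute x = 0 + u, y = 1 + v and expand: f = -3*u**3 - 2*u**2*v - u**2 + v**3 + v**2.
No constant or linear terms (consistent with a singular point). Quadratic part: -u**2 + v**2. Cubic part: -3*u**3 - 2*u**2*v + v**3.
The quadratic part v**2 - u**2 = (v − u)(v + u) splits into two distinct linear factors, so there are two distinct tangent lines y − 1 = ±(x − 0) — this is a node (ordinary double point).
Classification: node.


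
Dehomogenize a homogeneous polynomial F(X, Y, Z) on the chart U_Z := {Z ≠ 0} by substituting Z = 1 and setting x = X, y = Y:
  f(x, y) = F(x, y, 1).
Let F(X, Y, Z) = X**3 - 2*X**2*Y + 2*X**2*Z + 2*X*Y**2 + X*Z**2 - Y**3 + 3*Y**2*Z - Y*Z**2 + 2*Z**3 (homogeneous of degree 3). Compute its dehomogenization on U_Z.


f(x, y) = x**3 - 2*x**2*y + 2*x**2 + 2*x*y**2 + x - y**3 + 3*y**2 - y + 2

On U_Z we set Z = 1. Each monomial c·X^i·Y^j·Z^k in F becomes c·x^i·y^j·1^k = c·x^i·y^j.
Substituting Z = 1: F(X, Y, 1) = x**3 - 2*x**2*y + 2*x**2 + 2*x*y**2 + x - y**3 + 3*y**2 - y + 2.
Note: deg(f) ≤ deg(F) = 3; strict inequality happens when F is divisible by Z (lost terms).


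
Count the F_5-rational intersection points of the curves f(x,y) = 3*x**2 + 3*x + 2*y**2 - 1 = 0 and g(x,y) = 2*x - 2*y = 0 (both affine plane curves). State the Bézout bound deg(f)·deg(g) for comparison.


Common zeros: {(2, 2)}; count = 1; Bézout bound = 2.

deg(f) = 2, deg(g) = 1, so Bézout bound = 2.
Scan x ∈ F_5. For each x, list the y ∈ F_5 with f(x, y) ≡ 0 and those with g(x, y) ≡ 0 (mod 5); the common zeros in that column are the intersection.
  x = 0: f ≡ 0 at y ∈ ∅; g ≡ 0 at y ∈ {0}; common: ∅.
  x = 1: f ≡ 0 at y ∈ {0}; g ≡ 0 at y ∈ {1}; common: ∅.
  x = 2: f ≡ 0 at y ∈ {2, 3}; g ≡ 0 at y ∈ {2}; common: {2}.
  x = 3: f ≡ 0 at y ∈ {0}; g ≡ 0 at y ∈ {3}; common: ∅.
  x = 4: f ≡ 0 at y ∈ ∅; g ≡ 0 at y ∈ {4}; common: ∅.
Collecting: common zeros = {(2, 2)}, so the count is 1.
Comparison with the Bézout bound: 1 ≤ 2 = deg(f)·deg(g), as expected for curves with no common component (the affine F_5-count falls short of the bound because intersections may lie at infinity, over extension fields, or carry multiplicity).
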